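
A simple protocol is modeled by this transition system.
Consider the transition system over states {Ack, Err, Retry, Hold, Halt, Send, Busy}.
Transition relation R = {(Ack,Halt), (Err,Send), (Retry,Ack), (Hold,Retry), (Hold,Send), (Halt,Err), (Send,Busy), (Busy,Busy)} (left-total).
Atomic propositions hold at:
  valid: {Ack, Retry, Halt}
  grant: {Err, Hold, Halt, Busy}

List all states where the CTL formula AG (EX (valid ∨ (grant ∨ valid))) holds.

Sat(grant ∨ valid) = {Ack, Err, Retry, Hold, Halt, Busy}
Sat(valid ∨ (grant ∨ valid)) = {Ack, Err, Retry, Hold, Halt, Busy}
Sat(EX (valid ∨ (grant ∨ valid))) = {s : some successor in {Ack, Err, Retry, Hold, Halt, Busy}} = {Ack, Retry, Hold, Halt, Send, Busy}
AG (EX (valid ∨ (grant ∨ valid))): greatest fixpoint, start Z0 = {Ack, Retry, Hold, Halt, Send, Busy}, keep only states in Sat with every successor in Z. Z1 = {Ack, Retry, Hold, Send, Busy}; Z2 = {Retry, Hold, Send, Busy}; Z3 = {Hold, Send, Busy}; Z4 = {Send, Busy}; fixed.
Sat(AG (EX (valid ∨ (grant ∨ valid)))) = {Send, Busy}

{Send, Busy}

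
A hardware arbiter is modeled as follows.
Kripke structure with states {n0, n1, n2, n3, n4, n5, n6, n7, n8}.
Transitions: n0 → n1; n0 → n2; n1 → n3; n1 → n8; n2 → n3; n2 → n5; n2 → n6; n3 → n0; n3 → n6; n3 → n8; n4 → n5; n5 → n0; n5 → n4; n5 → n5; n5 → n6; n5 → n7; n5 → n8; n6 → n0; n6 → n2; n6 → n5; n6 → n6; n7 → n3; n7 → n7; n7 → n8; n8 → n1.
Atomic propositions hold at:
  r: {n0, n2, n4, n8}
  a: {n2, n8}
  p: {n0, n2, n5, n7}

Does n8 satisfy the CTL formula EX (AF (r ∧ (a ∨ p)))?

No

Sat(a ∨ p) = {n0, n2, n5, n7, n8}
Sat(r ∧ (a ∨ p)) = {n0, n2, n8}
AF (r ∧ (a ∨ p)): least fixpoint, start Z0 = {n0, n2, n8}, add states with every successor in Z. Already a fixed point.
Sat(AF (r ∧ (a ∨ p))) = {n0, n2, n8}
Sat(EX (AF (r ∧ (a ∨ p)))) = {s : some successor in {n0, n2, n8}} = {n0, n1, n3, n5, n6, n7}
n8 ∉ Sat(EX (AF (r ∧ (a ∨ p)))) = {n0, n1, n3, n5, n6, n7}, so the formula does not hold at n8.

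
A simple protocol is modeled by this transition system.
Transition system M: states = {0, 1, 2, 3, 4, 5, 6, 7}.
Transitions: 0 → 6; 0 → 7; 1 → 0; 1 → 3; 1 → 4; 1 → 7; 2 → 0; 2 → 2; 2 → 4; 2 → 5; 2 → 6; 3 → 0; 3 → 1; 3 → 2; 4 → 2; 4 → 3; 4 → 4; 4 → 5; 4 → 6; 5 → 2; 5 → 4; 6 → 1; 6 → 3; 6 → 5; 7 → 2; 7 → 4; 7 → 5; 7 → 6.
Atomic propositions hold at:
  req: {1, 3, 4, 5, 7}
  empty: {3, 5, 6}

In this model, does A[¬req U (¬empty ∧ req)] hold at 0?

No

Sat(¬req) = {0, 2, 6}
Sat(¬empty) = {0, 1, 2, 4, 7}
Sat(¬empty ∧ req) = {1, 4, 7}
A[¬req U (¬empty ∧ req)]: least fixpoint, start Z0 = Sat((¬empty ∧ req)) = {1, 4, 7}, add states in Sat(¬req) with every successor in Z. Already a fixed point.
Sat(A[¬req U (¬empty ∧ req)]) = {1, 4, 7}
0 ∉ Sat(A[¬req U (¬empty ∧ req)]) = {1, 4, 7}, so the formula does not hold at 0.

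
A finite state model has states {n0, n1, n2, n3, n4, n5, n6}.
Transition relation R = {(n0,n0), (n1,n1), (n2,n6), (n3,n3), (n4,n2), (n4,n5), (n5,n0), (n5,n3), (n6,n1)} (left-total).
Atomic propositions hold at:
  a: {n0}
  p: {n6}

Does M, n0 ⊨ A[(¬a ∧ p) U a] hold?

Sat(¬a) = {n1, n2, n3, n4, n5, n6}
Sat(¬a ∧ p) = {n6}
A[(¬a ∧ p) U a]: least fixpoint, start Z0 = Sat(a) = {n0}, add states in Sat(¬a ∧ p) with every successor in Z. Already a fixed point.
Sat(A[(¬a ∧ p) U a]) = {n0}
n0 ∈ Sat(A[(¬a ∧ p) U a]) = {n0}, so the formula holds at n0.

Yes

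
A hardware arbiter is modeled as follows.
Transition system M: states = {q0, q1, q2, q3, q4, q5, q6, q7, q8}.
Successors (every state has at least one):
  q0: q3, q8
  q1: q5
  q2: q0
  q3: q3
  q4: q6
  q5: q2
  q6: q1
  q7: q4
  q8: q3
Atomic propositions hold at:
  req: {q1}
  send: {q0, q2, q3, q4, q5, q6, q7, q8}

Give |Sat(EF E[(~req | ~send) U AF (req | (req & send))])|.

4

Sat(~req) = {q0, q2, q3, q4, q5, q6, q7, q8}
Sat(~send) = {q1}
Sat(~req | ~send) = {q0, q1, q2, q3, q4, q5, q6, q7, q8}
Sat(req & send) = ∅
Sat(req | (req & send)) = {q1}
AF (req | (req & send)): least fixpoint, start Z0 = {q1}, add states with every successor in Z. Z1 = {q1, q6}; Z2 = {q1, q4, q6}; Z3 = {q1, q4, q6, q7}; fixed.
Sat(AF (req | (req & send))) = {q1, q4, q6, q7}
E[(~req | ~send) U AF (req | (req & send))]: least fixpoint, start Z0 = Sat(AF (req | (req & send))) = {q1, q4, q6, q7}, add states in Sat(~req | ~send) with some successor in Z. Already a fixed point.
Sat(E[(~req | ~send) U AF (req | (req & send))]) = {q1, q4, q6, q7}
EF E[(~req | ~send) U AF (req | (req & send))]: least fixpoint, start Z0 = {q1, q4, q6, q7}, add states with some successor in Z. Already a fixed point.
Sat(EF E[(~req | ~send) U AF (req | (req & send))]) = {q1, q4, q6, q7}
|Sat(EF E[(~req | ~send) U AF (req | (req & send))])| = |{q1, q4, q6, q7}| = 4.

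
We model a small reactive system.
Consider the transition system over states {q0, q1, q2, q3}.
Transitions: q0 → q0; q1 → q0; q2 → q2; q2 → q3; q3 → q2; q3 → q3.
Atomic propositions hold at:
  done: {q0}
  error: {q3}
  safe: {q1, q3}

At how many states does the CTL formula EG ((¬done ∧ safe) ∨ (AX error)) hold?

1

Sat(¬done) = {q1, q2, q3}
Sat(¬done ∧ safe) = {q1, q3}
Sat(AX error) = {s : every successor in {q3}} = ∅
Sat((¬done ∧ safe) ∨ (AX error)) = {q1, q3}
EG ((¬done ∧ safe) ∨ (AX error)): greatest fixpoint, start Z0 = {q1, q3}, keep only states in Sat with some successor in Z. Z1 = {q3}; fixed.
Sat(EG ((¬done ∧ safe) ∨ (AX error))) = {q3}
|Sat(EG ((¬done ∧ safe) ∨ (AX error)))| = |{q3}| = 1.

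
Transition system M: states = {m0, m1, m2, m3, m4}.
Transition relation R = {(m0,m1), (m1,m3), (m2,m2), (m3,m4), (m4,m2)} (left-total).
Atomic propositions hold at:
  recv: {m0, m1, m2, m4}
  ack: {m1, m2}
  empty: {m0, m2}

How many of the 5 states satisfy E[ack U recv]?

E[ack U recv]: least fixpoint, start Z0 = Sat(recv) = {m0, m1, m2, m4}, add states in Sat(ack) with some successor in Z. Already a fixed point.
Sat(E[ack U recv]) = {m0, m1, m2, m4}
|Sat(E[ack U recv])| = |{m0, m1, m2, m4}| = 4.

4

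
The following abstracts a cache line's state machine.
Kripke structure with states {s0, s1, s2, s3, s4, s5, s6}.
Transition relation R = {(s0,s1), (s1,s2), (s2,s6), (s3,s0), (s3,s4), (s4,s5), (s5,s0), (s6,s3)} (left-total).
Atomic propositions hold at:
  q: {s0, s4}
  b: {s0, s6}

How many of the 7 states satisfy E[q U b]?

E[q U b]: least fixpoint, start Z0 = Sat(b) = {s0, s6}, add states in Sat(q) with some successor in Z. Already a fixed point.
Sat(E[q U b]) = {s0, s6}
|Sat(E[q U b])| = |{s0, s6}| = 2.

2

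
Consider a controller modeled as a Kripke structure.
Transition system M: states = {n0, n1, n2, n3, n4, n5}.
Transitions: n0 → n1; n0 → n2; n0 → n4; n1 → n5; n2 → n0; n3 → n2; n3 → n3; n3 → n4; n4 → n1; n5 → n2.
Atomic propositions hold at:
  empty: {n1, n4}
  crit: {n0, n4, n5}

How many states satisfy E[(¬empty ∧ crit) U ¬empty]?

Sat(¬empty) = {n0, n2, n3, n5}
Sat(¬empty ∧ crit) = {n0, n5}
E[(¬empty ∧ crit) U ¬empty]: least fixpoint, start Z0 = Sat(¬empty) = {n0, n2, n3, n5}, add states in Sat(¬empty ∧ crit) with some successor in Z. Already a fixed point.
Sat(E[(¬empty ∧ crit) U ¬empty]) = {n0, n2, n3, n5}
|Sat(E[(¬empty ∧ crit) U ¬empty])| = |{n0, n2, n3, n5}| = 4.

4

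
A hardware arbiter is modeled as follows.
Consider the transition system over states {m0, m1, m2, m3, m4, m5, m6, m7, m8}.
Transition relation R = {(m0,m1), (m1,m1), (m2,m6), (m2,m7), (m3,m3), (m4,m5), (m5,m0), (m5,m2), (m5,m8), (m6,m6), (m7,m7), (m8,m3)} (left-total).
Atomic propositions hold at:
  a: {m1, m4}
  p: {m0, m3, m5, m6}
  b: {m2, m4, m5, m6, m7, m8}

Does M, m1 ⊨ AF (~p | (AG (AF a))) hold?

Sat(~p) = {m1, m2, m4, m7, m8}
AF a: least fixpoint, start Z0 = {m1, m4}, add states with every successor in Z. Z1 = {m0, m1, m4}; fixed.
Sat(AF a) = {m0, m1, m4}
AG (AF a): greatest fixpoint, start Z0 = {m0, m1, m4}, keep only states in Sat with every successor in Z. Z1 = {m0, m1}; fixed.
Sat(AG (AF a)) = {m0, m1}
Sat(~p | (AG (AF a))) = {m0, m1, m2, m4, m7, m8}
AF (~p | (AG (AF a))): least fixpoint, start Z0 = {m0, m1, m2, m4, m7, m8}, add states with every successor in Z. Z1 = {m0, m1, m2, m4, m5, m7, m8}; fixed.
Sat(AF (~p | (AG (AF a)))) = {m0, m1, m2, m4, m5, m7, m8}
m1 ∈ Sat(AF (~p | (AG (AF a)))) = {m0, m1, m2, m4, m5, m7, m8}, so the formula holds at m1.

Yes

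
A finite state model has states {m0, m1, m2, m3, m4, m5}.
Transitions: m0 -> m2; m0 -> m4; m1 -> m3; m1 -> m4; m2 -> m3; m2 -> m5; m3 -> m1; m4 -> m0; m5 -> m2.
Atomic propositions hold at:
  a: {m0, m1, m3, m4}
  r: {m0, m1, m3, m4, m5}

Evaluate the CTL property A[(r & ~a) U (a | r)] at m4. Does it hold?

Yes

Sat(~a) = {m2, m5}
Sat(r & ~a) = {m5}
Sat(a | r) = {m0, m1, m3, m4, m5}
A[(r & ~a) U (a | r)]: least fixpoint, start Z0 = Sat((a | r)) = {m0, m1, m3, m4, m5}, add states in Sat(r & ~a) with every successor in Z. Already a fixed point.
Sat(A[(r & ~a) U (a | r)]) = {m0, m1, m3, m4, m5}
m4 ∈ Sat(A[(r & ~a) U (a | r)]) = {m0, m1, m3, m4, m5}, so the formula holds at m4.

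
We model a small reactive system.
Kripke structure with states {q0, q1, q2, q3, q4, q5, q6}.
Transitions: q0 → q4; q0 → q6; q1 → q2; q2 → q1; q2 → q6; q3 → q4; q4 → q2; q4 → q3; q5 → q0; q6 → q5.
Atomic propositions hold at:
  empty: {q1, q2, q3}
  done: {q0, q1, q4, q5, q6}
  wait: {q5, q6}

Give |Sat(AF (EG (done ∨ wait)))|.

3

Sat(done ∨ wait) = {q0, q1, q4, q5, q6}
EG (done ∨ wait): greatest fixpoint, start Z0 = {q0, q1, q4, q5, q6}, keep only states in Sat with some successor in Z. Z1 = {q0, q5, q6}; fixed.
Sat(EG (done ∨ wait)) = {q0, q5, q6}
AF (EG (done ∨ wait)): least fixpoint, start Z0 = {q0, q5, q6}, add states with every successor in Z. Already a fixed point.
Sat(AF (EG (done ∨ wait))) = {q0, q5, q6}
|Sat(AF (EG (done ∨ wait)))| = |{q0, q5, q6}| = 3.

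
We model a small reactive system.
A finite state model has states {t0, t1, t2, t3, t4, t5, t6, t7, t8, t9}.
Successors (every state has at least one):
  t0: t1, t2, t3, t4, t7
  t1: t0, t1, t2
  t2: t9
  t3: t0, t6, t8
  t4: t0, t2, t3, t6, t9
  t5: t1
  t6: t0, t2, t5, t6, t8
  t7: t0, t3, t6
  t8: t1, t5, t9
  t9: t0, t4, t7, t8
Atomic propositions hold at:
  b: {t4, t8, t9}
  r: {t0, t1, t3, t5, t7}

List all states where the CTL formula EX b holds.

{t0, t2, t3, t4, t6, t8, t9}

Sat(EX b) = {s : some successor in {t4, t8, t9}} = {t0, t2, t3, t4, t6, t8, t9}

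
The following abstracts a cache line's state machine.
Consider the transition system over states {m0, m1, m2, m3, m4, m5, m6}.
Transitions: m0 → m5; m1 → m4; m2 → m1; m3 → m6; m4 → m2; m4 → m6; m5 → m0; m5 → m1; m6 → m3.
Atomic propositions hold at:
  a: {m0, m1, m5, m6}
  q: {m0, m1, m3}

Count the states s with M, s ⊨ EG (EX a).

Sat(EX a) = {s : some successor in {m0, m1, m5, m6}} = {m0, m2, m3, m4, m5}
EG (EX a): greatest fixpoint, start Z0 = {m0, m2, m3, m4, m5}, keep only states in Sat with some successor in Z. Z1 = {m0, m4, m5}; Z2 = {m0, m5}; fixed.
Sat(EG (EX a)) = {m0, m5}
|Sat(EG (EX a))| = |{m0, m5}| = 2.

2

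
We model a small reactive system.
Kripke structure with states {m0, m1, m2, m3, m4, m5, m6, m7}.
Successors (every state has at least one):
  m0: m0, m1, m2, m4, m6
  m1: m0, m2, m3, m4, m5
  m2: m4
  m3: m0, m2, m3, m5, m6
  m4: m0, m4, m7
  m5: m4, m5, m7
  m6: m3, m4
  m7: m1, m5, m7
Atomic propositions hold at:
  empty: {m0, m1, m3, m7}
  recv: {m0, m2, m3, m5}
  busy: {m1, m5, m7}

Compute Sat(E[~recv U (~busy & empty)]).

{m0, m1, m3, m4, m6, m7}

Sat(~recv) = {m1, m4, m6, m7}
Sat(~busy) = {m0, m2, m3, m4, m6}
Sat(~busy & empty) = {m0, m3}
E[~recv U (~busy & empty)]: least fixpoint, start Z0 = Sat((~busy & empty)) = {m0, m3}, add states in Sat(~recv) with some successor in Z. Z1 = {m0, m1, m3, m4, m6}; Z2 = {m0, m1, m3, m4, m6, m7}; fixed.
Sat(E[~recv U (~busy & empty)]) = {m0, m1, m3, m4, m6, m7}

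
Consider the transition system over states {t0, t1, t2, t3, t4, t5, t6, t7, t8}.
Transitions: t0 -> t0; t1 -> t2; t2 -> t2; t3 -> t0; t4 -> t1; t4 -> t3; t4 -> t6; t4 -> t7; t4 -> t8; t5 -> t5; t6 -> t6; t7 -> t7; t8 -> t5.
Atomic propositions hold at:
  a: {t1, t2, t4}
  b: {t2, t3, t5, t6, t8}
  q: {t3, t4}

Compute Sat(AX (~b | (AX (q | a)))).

Sat(~b) = {t0, t1, t4, t7}
Sat(q | a) = {t1, t2, t3, t4}
Sat(AX (q | a)) = {s : every successor in {t1, t2, t3, t4}} = {t1, t2}
Sat(~b | (AX (q | a))) = {t0, t1, t2, t4, t7}
Sat(AX (~b | (AX (q | a)))) = {s : every successor in {t0, t1, t2, t4, t7}} = {t0, t1, t2, t3, t7}

{t0, t1, t2, t3, t7}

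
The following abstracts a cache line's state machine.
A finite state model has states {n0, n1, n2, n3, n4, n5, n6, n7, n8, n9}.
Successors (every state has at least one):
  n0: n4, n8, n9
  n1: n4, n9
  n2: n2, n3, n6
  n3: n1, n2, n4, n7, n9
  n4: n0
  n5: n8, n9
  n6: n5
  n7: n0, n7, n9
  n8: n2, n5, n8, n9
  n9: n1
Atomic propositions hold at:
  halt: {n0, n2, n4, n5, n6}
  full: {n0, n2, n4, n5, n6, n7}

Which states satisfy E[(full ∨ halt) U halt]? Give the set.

Sat(full ∨ halt) = {n0, n2, n4, n5, n6, n7}
E[(full ∨ halt) U halt]: least fixpoint, start Z0 = Sat(halt) = {n0, n2, n4, n5, n6}, add states in Sat(full ∨ halt) with some successor in Z. Z1 = {n0, n2, n4, n5, n6, n7}; fixed.
Sat(E[(full ∨ halt) U halt]) = {n0, n2, n4, n5, n6, n7}

{n0, n2, n4, n5, n6, n7}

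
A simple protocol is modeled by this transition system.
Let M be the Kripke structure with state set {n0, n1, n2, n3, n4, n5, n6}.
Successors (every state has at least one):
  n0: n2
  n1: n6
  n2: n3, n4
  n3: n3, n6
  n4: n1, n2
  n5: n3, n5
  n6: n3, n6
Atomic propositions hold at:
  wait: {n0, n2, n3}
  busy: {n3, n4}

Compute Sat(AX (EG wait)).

EG wait: greatest fixpoint, start Z0 = {n0, n2, n3}, keep only states in Sat with some successor in Z. Already a fixed point.
Sat(EG wait) = {n0, n2, n3}
Sat(AX (EG wait)) = {s : every successor in {n0, n2, n3}} = {n0}

{n0}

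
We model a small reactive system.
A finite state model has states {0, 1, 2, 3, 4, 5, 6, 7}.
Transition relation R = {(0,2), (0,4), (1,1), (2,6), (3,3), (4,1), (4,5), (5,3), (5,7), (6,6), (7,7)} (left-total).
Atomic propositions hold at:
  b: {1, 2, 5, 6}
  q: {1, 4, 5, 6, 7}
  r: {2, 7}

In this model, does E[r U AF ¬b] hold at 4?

Yes

Sat(¬b) = {0, 3, 4, 7}
AF ¬b: least fixpoint, start Z0 = {0, 3, 4, 7}, add states with every successor in Z. Z1 = {0, 3, 4, 5, 7}; fixed.
Sat(AF ¬b) = {0, 3, 4, 5, 7}
E[r U AF ¬b]: least fixpoint, start Z0 = Sat(AF ¬b) = {0, 3, 4, 5, 7}, add states in Sat(r) with some successor in Z. Already a fixed point.
Sat(E[r U AF ¬b]) = {0, 3, 4, 5, 7}
4 ∈ Sat(E[r U AF ¬b]) = {0, 3, 4, 5, 7}, so the formula holds at 4.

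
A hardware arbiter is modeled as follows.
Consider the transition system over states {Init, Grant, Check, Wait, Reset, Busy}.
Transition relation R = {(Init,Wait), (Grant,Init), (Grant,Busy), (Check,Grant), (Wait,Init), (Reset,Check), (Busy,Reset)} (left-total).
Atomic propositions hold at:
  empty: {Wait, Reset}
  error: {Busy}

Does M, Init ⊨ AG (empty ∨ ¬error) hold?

Sat(¬error) = {Init, Grant, Check, Wait, Reset}
Sat(empty ∨ ¬error) = {Init, Grant, Check, Wait, Reset}
AG (empty ∨ ¬error): greatest fixpoint, start Z0 = {Init, Grant, Check, Wait, Reset}, keep only states in Sat with every successor in Z. Z1 = {Init, Check, Wait, Reset}; Z2 = {Init, Wait, Reset}; Z3 = {Init, Wait}; fixed.
Sat(AG (empty ∨ ¬error)) = {Init, Wait}
Init ∈ Sat(AG (empty ∨ ¬error)) = {Init, Wait}, so the formula holds at Init.

Yes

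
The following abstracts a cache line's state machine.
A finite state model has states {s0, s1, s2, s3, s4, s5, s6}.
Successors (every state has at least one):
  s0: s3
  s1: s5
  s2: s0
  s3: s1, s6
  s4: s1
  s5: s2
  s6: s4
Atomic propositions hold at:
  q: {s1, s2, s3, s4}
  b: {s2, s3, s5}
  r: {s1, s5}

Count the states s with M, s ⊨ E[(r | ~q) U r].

2

Sat(~q) = {s0, s5, s6}
Sat(r | ~q) = {s0, s1, s5, s6}
E[(r | ~q) U r]: least fixpoint, start Z0 = Sat(r) = {s1, s5}, add states in Sat(r | ~q) with some successor in Z. Already a fixed point.
Sat(E[(r | ~q) U r]) = {s1, s5}
|Sat(E[(r | ~q) U r])| = |{s1, s5}| = 2.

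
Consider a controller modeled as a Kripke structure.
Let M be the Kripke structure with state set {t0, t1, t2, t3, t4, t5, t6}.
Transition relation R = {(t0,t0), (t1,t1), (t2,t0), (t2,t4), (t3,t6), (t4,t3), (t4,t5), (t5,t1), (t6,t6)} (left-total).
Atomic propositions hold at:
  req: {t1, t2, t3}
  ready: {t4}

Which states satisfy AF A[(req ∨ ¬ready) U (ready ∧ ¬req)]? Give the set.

{t4}

Sat(¬ready) = {t0, t1, t2, t3, t5, t6}
Sat(req ∨ ¬ready) = {t0, t1, t2, t3, t5, t6}
Sat(¬req) = {t0, t4, t5, t6}
Sat(ready ∧ ¬req) = {t4}
A[(req ∨ ¬ready) U (ready ∧ ¬req)]: least fixpoint, start Z0 = Sat((ready ∧ ¬req)) = {t4}, add states in Sat(req ∨ ¬ready) with every successor in Z. Already a fixed point.
Sat(A[(req ∨ ¬ready) U (ready ∧ ¬req)]) = {t4}
AF A[(req ∨ ¬ready) U (ready ∧ ¬req)]: least fixpoint, start Z0 = {t4}, add states with every successor in Z. Already a fixed point.
Sat(AF A[(req ∨ ¬ready) U (ready ∧ ¬req)]) = {t4}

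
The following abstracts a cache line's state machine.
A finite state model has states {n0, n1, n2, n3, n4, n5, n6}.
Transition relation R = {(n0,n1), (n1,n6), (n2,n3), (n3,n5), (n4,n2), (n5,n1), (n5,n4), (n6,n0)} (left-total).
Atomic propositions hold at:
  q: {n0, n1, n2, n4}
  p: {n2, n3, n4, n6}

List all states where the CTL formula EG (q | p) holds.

Sat(q | p) = {n0, n1, n2, n3, n4, n6}
EG (q | p): greatest fixpoint, start Z0 = {n0, n1, n2, n3, n4, n6}, keep only states in Sat with some successor in Z. Z1 = {n0, n1, n2, n4, n6}; Z2 = {n0, n1, n4, n6}; Z3 = {n0, n1, n6}; fixed.
Sat(EG (q | p)) = {n0, n1, n6}

{n0, n1, n6}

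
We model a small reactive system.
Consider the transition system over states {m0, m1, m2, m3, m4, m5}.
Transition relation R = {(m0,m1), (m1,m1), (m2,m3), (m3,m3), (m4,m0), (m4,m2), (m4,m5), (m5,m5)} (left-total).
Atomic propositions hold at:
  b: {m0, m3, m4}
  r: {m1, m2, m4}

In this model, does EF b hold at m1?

No

EF b: least fixpoint, start Z0 = {m0, m3, m4}, add states with some successor in Z. Z1 = {m0, m2, m3, m4}; fixed.
Sat(EF b) = {m0, m2, m3, m4}
m1 ∉ Sat(EF b) = {m0, m2, m3, m4}, so the formula does not hold at m1.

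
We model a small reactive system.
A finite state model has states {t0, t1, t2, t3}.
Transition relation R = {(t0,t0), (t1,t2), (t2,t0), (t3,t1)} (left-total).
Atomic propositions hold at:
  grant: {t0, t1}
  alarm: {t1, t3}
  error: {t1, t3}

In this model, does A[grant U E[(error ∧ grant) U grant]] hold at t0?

Sat(error ∧ grant) = {t1}
E[(error ∧ grant) U grant]: least fixpoint, start Z0 = Sat(grant) = {t0, t1}, add states in Sat(error ∧ grant) with some successor in Z. Already a fixed point.
Sat(E[(error ∧ grant) U grant]) = {t0, t1}
A[grant U E[(error ∧ grant) U grant]]: least fixpoint, start Z0 = Sat(E[(error ∧ grant) U grant]) = {t0, t1}, add states in Sat(grant) with every successor in Z. Already a fixed point.
Sat(A[grant U E[(error ∧ grant) U grant]]) = {t0, t1}
t0 ∈ Sat(A[grant U E[(error ∧ grant) U grant]]) = {t0, t1}, so the formula holds at t0.

Yes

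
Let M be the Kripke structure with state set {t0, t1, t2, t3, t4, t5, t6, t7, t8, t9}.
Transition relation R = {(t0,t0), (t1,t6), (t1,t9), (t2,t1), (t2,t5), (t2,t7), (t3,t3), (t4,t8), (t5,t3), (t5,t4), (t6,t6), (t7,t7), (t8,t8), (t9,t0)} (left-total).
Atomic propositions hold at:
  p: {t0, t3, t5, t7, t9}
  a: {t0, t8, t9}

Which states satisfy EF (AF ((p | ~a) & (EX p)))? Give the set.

Sat(~a) = {t1, t2, t3, t4, t5, t6, t7}
Sat(p | ~a) = {t0, t1, t2, t3, t4, t5, t6, t7, t9}
Sat(EX p) = {s : some successor in {t0, t3, t5, t7, t9}} = {t0, t1, t2, t3, t5, t7, t9}
Sat((p | ~a) & (EX p)) = {t0, t1, t2, t3, t5, t7, t9}
AF ((p | ~a) & (EX p)): least fixpoint, start Z0 = {t0, t1, t2, t3, t5, t7, t9}, add states with every successor in Z. Already a fixed point.
Sat(AF ((p | ~a) & (EX p))) = {t0, t1, t2, t3, t5, t7, t9}
EF (AF ((p | ~a) & (EX p))): least fixpoint, start Z0 = {t0, t1, t2, t3, t5, t7, t9}, add states with some successor in Z. Already a fixed point.
Sat(EF (AF ((p | ~a) & (EX p)))) = {t0, t1, t2, t3, t5, t7, t9}

{t0, t1, t2, t3, t5, t7, t9}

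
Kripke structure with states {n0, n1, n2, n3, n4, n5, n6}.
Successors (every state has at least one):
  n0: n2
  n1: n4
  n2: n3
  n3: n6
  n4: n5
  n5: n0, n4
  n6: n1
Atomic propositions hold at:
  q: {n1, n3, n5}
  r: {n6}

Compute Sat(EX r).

{n3}

Sat(EX r) = {s : some successor in {n6}} = {n3}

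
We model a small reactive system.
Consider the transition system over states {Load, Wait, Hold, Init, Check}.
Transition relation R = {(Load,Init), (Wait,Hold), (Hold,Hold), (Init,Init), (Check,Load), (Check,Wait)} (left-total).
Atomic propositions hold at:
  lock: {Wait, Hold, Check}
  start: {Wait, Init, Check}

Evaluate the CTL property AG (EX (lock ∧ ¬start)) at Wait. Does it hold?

Sat(¬start) = {Load, Hold}
Sat(lock ∧ ¬start) = {Hold}
Sat(EX (lock ∧ ¬start)) = {s : some successor in {Hold}} = {Wait, Hold}
AG (EX (lock ∧ ¬start)): greatest fixpoint, start Z0 = {Wait, Hold}, keep only states in Sat with every successor in Z. Already a fixed point.
Sat(AG (EX (lock ∧ ¬start))) = {Wait, Hold}
Wait ∈ Sat(AG (EX (lock ∧ ¬start))) = {Wait, Hold}, so the formula holds at Wait.

Yes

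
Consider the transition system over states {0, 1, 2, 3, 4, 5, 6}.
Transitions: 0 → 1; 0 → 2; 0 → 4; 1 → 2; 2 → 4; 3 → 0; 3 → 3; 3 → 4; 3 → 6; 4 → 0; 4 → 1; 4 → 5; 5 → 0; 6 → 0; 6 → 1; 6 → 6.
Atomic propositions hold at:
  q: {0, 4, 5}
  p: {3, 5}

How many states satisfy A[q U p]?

A[q U p]: least fixpoint, start Z0 = Sat(p) = {3, 5}, add states in Sat(q) with every successor in Z. Already a fixed point.
Sat(A[q U p]) = {3, 5}
|Sat(A[q U p])| = |{3, 5}| = 2.

2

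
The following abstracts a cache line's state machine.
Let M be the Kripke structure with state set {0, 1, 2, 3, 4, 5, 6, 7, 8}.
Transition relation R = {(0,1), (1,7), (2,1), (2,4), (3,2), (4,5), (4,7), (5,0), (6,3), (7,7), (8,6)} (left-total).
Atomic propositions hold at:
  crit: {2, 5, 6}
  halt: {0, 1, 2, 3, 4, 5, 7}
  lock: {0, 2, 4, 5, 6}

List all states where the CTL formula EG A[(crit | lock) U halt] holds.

{0, 1, 2, 3, 4, 5, 6, 7}

Sat(crit | lock) = {0, 2, 4, 5, 6}
A[(crit | lock) U halt]: least fixpoint, start Z0 = Sat(halt) = {0, 1, 2, 3, 4, 5, 7}, add states in Sat(crit | lock) with every successor in Z. Z1 = {0, 1, 2, 3, 4, 5, 6, 7}; fixed.
Sat(A[(crit | lock) U halt]) = {0, 1, 2, 3, 4, 5, 6, 7}
EG A[(crit | lock) U halt]: greatest fixpoint, start Z0 = {0, 1, 2, 3, 4, 5, 6, 7}, keep only states in Sat with some successor in Z. Already a fixed point.
Sat(EG A[(crit | lock) U halt]) = {0, 1, 2, 3, 4, 5, 6, 7}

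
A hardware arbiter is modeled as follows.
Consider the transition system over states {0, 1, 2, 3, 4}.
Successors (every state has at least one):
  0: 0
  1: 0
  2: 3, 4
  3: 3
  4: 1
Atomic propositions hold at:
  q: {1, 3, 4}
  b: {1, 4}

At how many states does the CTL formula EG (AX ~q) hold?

2

Sat(~q) = {0, 2}
Sat(AX ~q) = {s : every successor in {0, 2}} = {0, 1}
EG (AX ~q): greatest fixpoint, start Z0 = {0, 1}, keep only states in Sat with some successor in Z. Already a fixed point.
Sat(EG (AX ~q)) = {0, 1}
|Sat(EG (AX ~q))| = |{0, 1}| = 2.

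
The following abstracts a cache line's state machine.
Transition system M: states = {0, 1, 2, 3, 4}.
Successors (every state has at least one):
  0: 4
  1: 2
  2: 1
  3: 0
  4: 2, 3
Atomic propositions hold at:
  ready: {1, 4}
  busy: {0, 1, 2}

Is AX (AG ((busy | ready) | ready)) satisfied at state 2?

Yes

Sat(busy | ready) = {0, 1, 2, 4}
Sat((busy | ready) | ready) = {0, 1, 2, 4}
AG ((busy | ready) | ready): greatest fixpoint, start Z0 = {0, 1, 2, 4}, keep only states in Sat with every successor in Z. Z1 = {0, 1, 2}; Z2 = {1, 2}; fixed.
Sat(AG ((busy | ready) | ready)) = {1, 2}
Sat(AX (AG ((busy | ready) | ready))) = {s : every successor in {1, 2}} = {1, 2}
2 ∈ Sat(AX (AG ((busy | ready) | ready))) = {1, 2}, so the formula holds at 2.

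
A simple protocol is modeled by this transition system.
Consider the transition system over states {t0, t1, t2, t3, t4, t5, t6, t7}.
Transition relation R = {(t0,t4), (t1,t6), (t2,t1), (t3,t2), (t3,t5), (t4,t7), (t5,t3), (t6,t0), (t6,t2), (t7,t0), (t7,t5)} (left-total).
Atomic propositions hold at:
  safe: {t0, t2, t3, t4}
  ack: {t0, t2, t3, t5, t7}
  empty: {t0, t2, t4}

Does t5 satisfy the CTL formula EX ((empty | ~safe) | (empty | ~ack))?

Sat(~safe) = {t1, t5, t6, t7}
Sat(empty | ~safe) = {t0, t1, t2, t4, t5, t6, t7}
Sat(~ack) = {t1, t4, t6}
Sat(empty | ~ack) = {t0, t1, t2, t4, t6}
Sat((empty | ~safe) | (empty | ~ack)) = {t0, t1, t2, t4, t5, t6, t7}
Sat(EX ((empty | ~safe) | (empty | ~ack))) = {s : some successor in {t0, t1, t2, t4, t5, t6, t7}} = {t0, t1, t2, t3, t4, t6, t7}
t5 ∉ Sat(EX ((empty | ~safe) | (empty | ~ack))) = {t0, t1, t2, t3, t4, t6, t7}, so the formula does not hold at t5.

No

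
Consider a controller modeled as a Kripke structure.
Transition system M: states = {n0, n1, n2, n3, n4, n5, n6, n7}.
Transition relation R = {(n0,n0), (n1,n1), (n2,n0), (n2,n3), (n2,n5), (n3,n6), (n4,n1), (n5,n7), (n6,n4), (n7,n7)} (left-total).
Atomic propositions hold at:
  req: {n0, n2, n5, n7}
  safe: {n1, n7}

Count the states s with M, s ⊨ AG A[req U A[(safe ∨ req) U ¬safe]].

Sat(safe ∨ req) = {n0, n1, n2, n5, n7}
Sat(¬safe) = {n0, n2, n3, n4, n5, n6}
A[(safe ∨ req) U ¬safe]: least fixpoint, start Z0 = Sat(¬safe) = {n0, n2, n3, n4, n5, n6}, add states in Sat(safe ∨ req) with every successor in Z. Already a fixed point.
Sat(A[(safe ∨ req) U ¬safe]) = {n0, n2, n3, n4, n5, n6}
A[req U A[(safe ∨ req) U ¬safe]]: least fixpoint, start Z0 = Sat(A[(safe ∨ req) U ¬safe]) = {n0, n2, n3, n4, n5, n6}, add states in Sat(req) with every successor in Z. Already a fixed point.
Sat(A[req U A[(safe ∨ req) U ¬safe]]) = {n0, n2, n3, n4, n5, n6}
AG A[req U A[(safe ∨ req) U ¬safe]]: greatest fixpoint, start Z0 = {n0, n2, n3, n4, n5, n6}, keep only states in Sat with every successor in Z. Z1 = {n0, n2, n3, n6}; Z2 = {n0, n3}; Z3 = {n0}; fixed.
Sat(AG A[req U A[(safe ∨ req) U ¬safe]]) = {n0}
|Sat(AG A[req U A[(safe ∨ req) U ¬safe]])| = |{n0}| = 1.

1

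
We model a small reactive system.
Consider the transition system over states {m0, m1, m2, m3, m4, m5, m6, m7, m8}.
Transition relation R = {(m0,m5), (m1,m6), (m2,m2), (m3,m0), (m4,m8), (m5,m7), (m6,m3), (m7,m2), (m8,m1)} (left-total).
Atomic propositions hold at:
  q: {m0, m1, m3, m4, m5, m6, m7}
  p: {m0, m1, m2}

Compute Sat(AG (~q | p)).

Sat(~q) = {m2, m8}
Sat(~q | p) = {m0, m1, m2, m8}
AG (~q | p): greatest fixpoint, start Z0 = {m0, m1, m2, m8}, keep only states in Sat with every successor in Z. Z1 = {m2, m8}; Z2 = {m2}; fixed.
Sat(AG (~q | p)) = {m2}

{m2}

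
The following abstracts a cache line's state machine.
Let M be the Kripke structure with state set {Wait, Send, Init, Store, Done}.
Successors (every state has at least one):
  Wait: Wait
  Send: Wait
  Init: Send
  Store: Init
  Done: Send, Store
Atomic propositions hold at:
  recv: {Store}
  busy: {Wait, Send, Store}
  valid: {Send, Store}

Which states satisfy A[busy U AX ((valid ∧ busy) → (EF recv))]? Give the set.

{Wait, Send, Store}

Sat(valid ∧ busy) = {Send, Store}
EF recv: least fixpoint, start Z0 = {Store}, add states with some successor in Z. Z1 = {Store, Done}; fixed.
Sat(EF recv) = {Store, Done}
Sat((valid ∧ busy) → (EF recv)) = {Wait, Init, Store, Done}
Sat(AX ((valid ∧ busy) → (EF recv))) = {s : every successor in {Wait, Init, Store, Done}} = {Wait, Send, Store}
A[busy U AX ((valid ∧ busy) → (EF recv))]: least fixpoint, start Z0 = Sat(AX ((valid ∧ busy) → (EF recv))) = {Wait, Send, Store}, add states in Sat(busy) with every successor in Z. Already a fixed point.
Sat(A[busy U AX ((valid ∧ busy) → (EF recv))]) = {Wait, Send, Store}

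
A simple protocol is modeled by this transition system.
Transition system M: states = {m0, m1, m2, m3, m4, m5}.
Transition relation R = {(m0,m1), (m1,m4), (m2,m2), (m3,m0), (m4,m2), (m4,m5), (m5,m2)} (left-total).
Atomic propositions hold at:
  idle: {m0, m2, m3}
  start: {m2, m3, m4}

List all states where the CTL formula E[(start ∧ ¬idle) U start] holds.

{m2, m3, m4}

Sat(¬idle) = {m1, m4, m5}
Sat(start ∧ ¬idle) = {m4}
E[(start ∧ ¬idle) U start]: least fixpoint, start Z0 = Sat(start) = {m2, m3, m4}, add states in Sat(start ∧ ¬idle) with some successor in Z. Already a fixed point.
Sat(E[(start ∧ ¬idle) U start]) = {m2, m3, m4}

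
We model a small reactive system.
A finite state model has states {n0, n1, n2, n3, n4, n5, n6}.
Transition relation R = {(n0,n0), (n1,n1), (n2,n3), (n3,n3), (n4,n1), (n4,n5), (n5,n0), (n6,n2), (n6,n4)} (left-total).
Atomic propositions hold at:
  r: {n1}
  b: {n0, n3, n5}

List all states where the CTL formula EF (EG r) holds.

EG r: greatest fixpoint, start Z0 = {n1}, keep only states in Sat with some successor in Z. Already a fixed point.
Sat(EG r) = {n1}
EF (EG r): least fixpoint, start Z0 = {n1}, add states with some successor in Z. Z1 = {n1, n4}; Z2 = {n1, n4, n6}; fixed.
Sat(EF (EG r)) = {n1, n4, n6}

{n1, n4, n6}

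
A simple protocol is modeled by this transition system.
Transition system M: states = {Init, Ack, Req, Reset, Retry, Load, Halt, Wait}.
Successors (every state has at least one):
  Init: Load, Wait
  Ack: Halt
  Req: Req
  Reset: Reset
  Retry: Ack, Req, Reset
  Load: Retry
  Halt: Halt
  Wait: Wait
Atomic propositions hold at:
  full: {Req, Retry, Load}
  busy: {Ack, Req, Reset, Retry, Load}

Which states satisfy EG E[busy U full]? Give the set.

{Req, Retry, Load}

E[busy U full]: least fixpoint, start Z0 = Sat(full) = {Req, Retry, Load}, add states in Sat(busy) with some successor in Z. Already a fixed point.
Sat(E[busy U full]) = {Req, Retry, Load}
EG E[busy U full]: greatest fixpoint, start Z0 = {Req, Retry, Load}, keep only states in Sat with some successor in Z. Already a fixed point.
Sat(EG E[busy U full]) = {Req, Retry, Load}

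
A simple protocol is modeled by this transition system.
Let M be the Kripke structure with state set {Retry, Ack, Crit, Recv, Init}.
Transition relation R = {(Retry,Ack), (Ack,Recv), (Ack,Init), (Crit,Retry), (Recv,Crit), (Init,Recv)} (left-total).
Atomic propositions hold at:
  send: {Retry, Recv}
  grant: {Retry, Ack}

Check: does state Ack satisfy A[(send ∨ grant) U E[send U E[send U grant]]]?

Yes

Sat(send ∨ grant) = {Retry, Ack, Recv}
E[send U grant]: least fixpoint, start Z0 = Sat(grant) = {Retry, Ack}, add states in Sat(send) with some successor in Z. Already a fixed point.
Sat(E[send U grant]) = {Retry, Ack}
E[send U E[send U grant]]: least fixpoint, start Z0 = Sat(E[send U grant]) = {Retry, Ack}, add states in Sat(send) with some successor in Z. Already a fixed point.
Sat(E[send U E[send U grant]]) = {Retry, Ack}
A[(send ∨ grant) U E[send U E[send U grant]]]: least fixpoint, start Z0 = Sat(E[send U E[send U grant]]) = {Retry, Ack}, add states in Sat(send ∨ grant) with every successor in Z. Already a fixed point.
Sat(A[(send ∨ grant) U E[send U E[send U grant]]]) = {Retry, Ack}
Ack ∈ Sat(A[(send ∨ grant) U E[send U E[send U grant]]]) = {Retry, Ack}, so the formula holds at Ack.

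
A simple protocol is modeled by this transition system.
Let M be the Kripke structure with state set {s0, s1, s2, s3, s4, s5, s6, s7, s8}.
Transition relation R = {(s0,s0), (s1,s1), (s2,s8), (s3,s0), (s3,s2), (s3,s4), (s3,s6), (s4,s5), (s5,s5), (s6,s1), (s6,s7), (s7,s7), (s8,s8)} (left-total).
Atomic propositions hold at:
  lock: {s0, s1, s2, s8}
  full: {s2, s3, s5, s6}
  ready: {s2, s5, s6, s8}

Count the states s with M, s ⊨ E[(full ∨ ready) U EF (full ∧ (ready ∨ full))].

5

Sat(full ∨ ready) = {s2, s3, s5, s6, s8}
Sat(ready ∨ full) = {s2, s3, s5, s6, s8}
Sat(full ∧ (ready ∨ full)) = {s2, s3, s5, s6}
EF (full ∧ (ready ∨ full)): least fixpoint, start Z0 = {s2, s3, s5, s6}, add states with some successor in Z. Z1 = {s2, s3, s4, s5, s6}; fixed.
Sat(EF (full ∧ (ready ∨ full))) = {s2, s3, s4, s5, s6}
E[(full ∨ ready) U EF (full ∧ (ready ∨ full))]: least fixpoint, start Z0 = Sat(EF (full ∧ (ready ∨ full))) = {s2, s3, s4, s5, s6}, add states in Sat(full ∨ ready) with some successor in Z. Already a fixed point.
Sat(E[(full ∨ ready) U EF (full ∧ (ready ∨ full))]) = {s2, s3, s4, s5, s6}
|Sat(E[(full ∨ ready) U EF (full ∧ (ready ∨ full))])| = |{s2, s3, s4, s5, s6}| = 5.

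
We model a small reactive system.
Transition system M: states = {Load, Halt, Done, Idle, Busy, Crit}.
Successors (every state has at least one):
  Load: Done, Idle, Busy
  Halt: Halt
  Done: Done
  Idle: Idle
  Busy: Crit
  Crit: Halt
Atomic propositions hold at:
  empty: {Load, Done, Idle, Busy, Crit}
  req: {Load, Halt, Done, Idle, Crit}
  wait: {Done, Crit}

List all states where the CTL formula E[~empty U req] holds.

Sat(~empty) = {Halt}
E[~empty U req]: least fixpoint, start Z0 = Sat(req) = {Load, Halt, Done, Idle, Crit}, add states in Sat(~empty) with some successor in Z. Already a fixed point.
Sat(E[~empty U req]) = {Load, Halt, Done, Idle, Crit}

{Load, Halt, Done, Idle, Crit}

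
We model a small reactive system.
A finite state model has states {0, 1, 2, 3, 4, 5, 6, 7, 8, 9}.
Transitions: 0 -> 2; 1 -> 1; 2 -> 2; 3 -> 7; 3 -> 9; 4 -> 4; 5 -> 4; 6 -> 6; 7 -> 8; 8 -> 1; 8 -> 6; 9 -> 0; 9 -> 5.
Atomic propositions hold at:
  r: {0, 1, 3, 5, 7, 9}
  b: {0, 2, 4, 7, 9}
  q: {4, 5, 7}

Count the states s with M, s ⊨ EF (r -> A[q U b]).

A[q U b]: least fixpoint, start Z0 = Sat(b) = {0, 2, 4, 7, 9}, add states in Sat(q) with every successor in Z. Z1 = {0, 2, 4, 5, 7, 9}; fixed.
Sat(A[q U b]) = {0, 2, 4, 5, 7, 9}
Sat(r -> A[q U b]) = {0, 2, 4, 5, 6, 7, 8, 9}
EF (r -> A[q U b]): least fixpoint, start Z0 = {0, 2, 4, 5, 6, 7, 8, 9}, add states with some successor in Z. Z1 = {0, 2, 3, 4, 5, 6, 7, 8, 9}; fixed.
Sat(EF (r -> A[q U b])) = {0, 2, 3, 4, 5, 6, 7, 8, 9}
|Sat(EF (r -> A[q U b]))| = |{0, 2, 3, 4, 5, 6, 7, 8, 9}| = 9.

9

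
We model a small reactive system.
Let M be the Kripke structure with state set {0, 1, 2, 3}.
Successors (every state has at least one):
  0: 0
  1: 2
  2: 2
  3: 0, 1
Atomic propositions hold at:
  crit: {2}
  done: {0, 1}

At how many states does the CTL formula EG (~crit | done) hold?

2

Sat(~crit) = {0, 1, 3}
Sat(~crit | done) = {0, 1, 3}
EG (~crit | done): greatest fixpoint, start Z0 = {0, 1, 3}, keep only states in Sat with some successor in Z. Z1 = {0, 3}; fixed.
Sat(EG (~crit | done)) = {0, 3}
|Sat(EG (~crit | done))| = |{0, 3}| = 2.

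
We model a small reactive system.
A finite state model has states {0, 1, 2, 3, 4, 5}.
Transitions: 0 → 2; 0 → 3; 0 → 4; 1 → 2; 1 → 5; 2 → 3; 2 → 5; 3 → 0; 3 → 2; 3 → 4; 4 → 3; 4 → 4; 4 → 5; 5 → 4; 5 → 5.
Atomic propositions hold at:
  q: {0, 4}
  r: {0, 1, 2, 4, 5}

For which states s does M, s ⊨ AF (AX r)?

{1, 2, 3, 5}

Sat(AX r) = {s : every successor in {0, 1, 2, 4, 5}} = {1, 3, 5}
AF (AX r): least fixpoint, start Z0 = {1, 3, 5}, add states with every successor in Z. Z1 = {1, 2, 3, 5}; fixed.
Sat(AF (AX r)) = {1, 2, 3, 5}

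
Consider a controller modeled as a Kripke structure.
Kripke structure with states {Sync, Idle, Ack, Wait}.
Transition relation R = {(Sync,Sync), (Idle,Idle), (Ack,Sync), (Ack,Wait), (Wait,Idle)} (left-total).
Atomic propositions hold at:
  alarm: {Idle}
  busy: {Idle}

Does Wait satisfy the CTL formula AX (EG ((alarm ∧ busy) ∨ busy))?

Sat(alarm ∧ busy) = {Idle}
Sat((alarm ∧ busy) ∨ busy) = {Idle}
EG ((alarm ∧ busy) ∨ busy): greatest fixpoint, start Z0 = {Idle}, keep only states in Sat with some successor in Z. Already a fixed point.
Sat(EG ((alarm ∧ busy) ∨ busy)) = {Idle}
Sat(AX (EG ((alarm ∧ busy) ∨ busy))) = {s : every successor in {Idle}} = {Idle, Wait}
Wait ∈ Sat(AX (EG ((alarm ∧ busy) ∨ busy))) = {Idle, Wait}, so the formula holds at Wait.

Yes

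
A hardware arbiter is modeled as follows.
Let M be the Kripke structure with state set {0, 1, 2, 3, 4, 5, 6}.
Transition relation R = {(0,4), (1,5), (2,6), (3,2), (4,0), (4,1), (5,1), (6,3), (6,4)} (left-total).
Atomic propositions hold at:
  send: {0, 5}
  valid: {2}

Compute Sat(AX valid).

Sat(AX valid) = {s : every successor in {2}} = {3}

{3}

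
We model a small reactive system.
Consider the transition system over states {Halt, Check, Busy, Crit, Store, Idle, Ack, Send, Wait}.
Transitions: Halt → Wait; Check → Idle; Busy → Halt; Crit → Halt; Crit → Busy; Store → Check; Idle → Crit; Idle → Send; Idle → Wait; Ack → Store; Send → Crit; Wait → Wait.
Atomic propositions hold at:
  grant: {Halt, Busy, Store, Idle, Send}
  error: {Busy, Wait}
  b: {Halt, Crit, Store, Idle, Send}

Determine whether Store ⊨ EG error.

No

EG error: greatest fixpoint, start Z0 = {Busy, Wait}, keep only states in Sat with some successor in Z. Z1 = {Wait}; fixed.
Sat(EG error) = {Wait}
Store ∉ Sat(EG error) = {Wait}, so the formula does not hold at Store.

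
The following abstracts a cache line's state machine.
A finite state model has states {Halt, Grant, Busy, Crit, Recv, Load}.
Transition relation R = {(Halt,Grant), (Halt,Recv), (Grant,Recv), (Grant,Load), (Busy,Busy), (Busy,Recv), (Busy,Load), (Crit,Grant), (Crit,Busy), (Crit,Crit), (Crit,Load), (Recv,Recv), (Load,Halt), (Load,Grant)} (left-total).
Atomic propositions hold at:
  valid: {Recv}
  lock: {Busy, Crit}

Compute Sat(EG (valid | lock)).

{Busy, Crit, Recv}

Sat(valid | lock) = {Busy, Crit, Recv}
EG (valid | lock): greatest fixpoint, start Z0 = {Busy, Crit, Recv}, keep only states in Sat with some successor in Z. Already a fixed point.
Sat(EG (valid | lock)) = {Busy, Crit, Recv}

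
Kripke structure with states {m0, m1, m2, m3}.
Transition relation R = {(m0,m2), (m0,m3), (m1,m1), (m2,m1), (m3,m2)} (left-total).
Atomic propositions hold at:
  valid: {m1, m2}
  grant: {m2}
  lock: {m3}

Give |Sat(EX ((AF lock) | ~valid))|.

1

AF lock: least fixpoint, start Z0 = {m3}, add states with every successor in Z. Already a fixed point.
Sat(AF lock) = {m3}
Sat(~valid) = {m0, m3}
Sat((AF lock) | ~valid) = {m0, m3}
Sat(EX ((AF lock) | ~valid)) = {s : some successor in {m0, m3}} = {m0}
|Sat(EX ((AF lock) | ~valid))| = |{m0}| = 1.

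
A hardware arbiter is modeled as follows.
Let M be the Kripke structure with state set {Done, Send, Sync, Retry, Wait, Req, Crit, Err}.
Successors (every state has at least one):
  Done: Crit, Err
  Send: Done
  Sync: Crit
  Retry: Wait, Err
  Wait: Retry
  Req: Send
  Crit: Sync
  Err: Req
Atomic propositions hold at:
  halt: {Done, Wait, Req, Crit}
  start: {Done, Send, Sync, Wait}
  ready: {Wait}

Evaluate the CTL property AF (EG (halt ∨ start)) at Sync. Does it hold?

Yes

Sat(halt ∨ start) = {Done, Send, Sync, Wait, Req, Crit}
EG (halt ∨ start): greatest fixpoint, start Z0 = {Done, Send, Sync, Wait, Req, Crit}, keep only states in Sat with some successor in Z. Z1 = {Done, Send, Sync, Req, Crit}; fixed.
Sat(EG (halt ∨ start)) = {Done, Send, Sync, Req, Crit}
AF (EG (halt ∨ start)): least fixpoint, start Z0 = {Done, Send, Sync, Req, Crit}, add states with every successor in Z. Z1 = {Done, Send, Sync, Req, Crit, Err}; fixed.
Sat(AF (EG (halt ∨ start))) = {Done, Send, Sync, Req, Crit, Err}
Sync ∈ Sat(AF (EG (halt ∨ start))) = {Done, Send, Sync, Req, Crit, Err}, so the formula holds at Sync.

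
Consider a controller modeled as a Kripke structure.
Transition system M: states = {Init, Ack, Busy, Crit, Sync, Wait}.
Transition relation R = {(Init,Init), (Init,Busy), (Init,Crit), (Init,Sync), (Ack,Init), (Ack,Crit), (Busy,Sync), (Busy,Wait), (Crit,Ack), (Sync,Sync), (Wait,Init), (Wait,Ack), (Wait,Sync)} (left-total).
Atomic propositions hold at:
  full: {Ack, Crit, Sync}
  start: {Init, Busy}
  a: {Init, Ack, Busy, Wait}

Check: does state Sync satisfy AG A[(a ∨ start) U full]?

Yes

Sat(a ∨ start) = {Init, Ack, Busy, Wait}
A[(a ∨ start) U full]: least fixpoint, start Z0 = Sat(full) = {Ack, Crit, Sync}, add states in Sat(a ∨ start) with every successor in Z. Already a fixed point.
Sat(A[(a ∨ start) U full]) = {Ack, Crit, Sync}
AG A[(a ∨ start) U full]: greatest fixpoint, start Z0 = {Ack, Crit, Sync}, keep only states in Sat with every successor in Z. Z1 = {Crit, Sync}; Z2 = {Sync}; fixed.
Sat(AG A[(a ∨ start) U full]) = {Sync}
Sync ∈ Sat(AG A[(a ∨ start) U full]) = {Sync}, so the formula holds at Sync.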